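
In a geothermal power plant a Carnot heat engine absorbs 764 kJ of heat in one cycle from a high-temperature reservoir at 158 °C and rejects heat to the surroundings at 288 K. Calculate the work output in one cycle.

W ≈ 254 kJ

T_H = 158 °C → 158 + 273.15 = 431.15 K.
The Carnot efficiency is η = 1 − T_C/T_H = 1 − 288.00/431.15 = 0.3320.
W = η·Q_H = 0.3320 × 764 = 254 kJ.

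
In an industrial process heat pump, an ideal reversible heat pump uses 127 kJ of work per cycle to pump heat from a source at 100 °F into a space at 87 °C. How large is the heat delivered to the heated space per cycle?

T_H = 87 °C → 87 + 273.15 = 360.15 K.
T_C = 100 °F → (100 − 32) × 5/9 = 37.78 °C = 310.93 K.
For a reversible heat pump, COP_HP = T_H/(T_H − T_C) = 360.15/49.22 = 7.3168.
Q_H = COP_HP · W = 7.3168 × 127 = 929 kJ.

Q_H ≈ 929 kJ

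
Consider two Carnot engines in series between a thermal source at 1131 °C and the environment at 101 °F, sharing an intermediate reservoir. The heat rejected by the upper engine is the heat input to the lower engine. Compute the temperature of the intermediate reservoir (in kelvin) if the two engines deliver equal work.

T_H = 1131 °C → 1131 + 273.15 = 1404.15 K.
T_C = 101 °F → (101 − 32) × 5/9 = 38.33 °C = 311.48 K.
For reversible stages Q_m = Q_H·(T_m/T_H). Setting W₁ = Q_H(1 − T_m/T_H) equal to W₂ = Q_m(1 − T_C/T_m) = Q_H·(T_m − T_C)/T_H gives T_H − T_m = T_m − T_C, so T_m = (T_H + T_C)/2 = (1404.15 + 311.48)/2 = 858 K.

T_m ≈ 858 K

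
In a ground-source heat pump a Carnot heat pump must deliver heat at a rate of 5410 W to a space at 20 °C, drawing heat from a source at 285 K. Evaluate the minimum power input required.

Ẇ_in ≈ 150 W

T_H = 20 °C → 20 + 273.15 = 293.15 K.
For a reversible heat pump, COP_HP = T_H/(T_H − T_C) = 293.15/8.15 = 35.9693.
W = Q_H/COP_HP = 5410/35.9693 = 150 W.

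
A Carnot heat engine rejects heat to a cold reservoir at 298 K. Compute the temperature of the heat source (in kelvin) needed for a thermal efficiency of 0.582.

T_H ≈ 713 K

From η = 1 − T_C/T_H, solving for T_H gives T_H = T_C/(1 − η) = 298.00/(1 − 0.582) = 713 K.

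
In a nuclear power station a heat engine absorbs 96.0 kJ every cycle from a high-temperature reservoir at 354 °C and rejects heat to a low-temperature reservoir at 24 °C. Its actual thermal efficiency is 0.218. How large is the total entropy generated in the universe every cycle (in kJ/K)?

T_H = 354 °C → 354 + 273.15 = 627.15 K.
T_C = 24 °C → 24 + 273.15 = 297.15 K.
W = η·Q_H = 0.218 × 96.0 = 20.93 kJ, so Q_C = Q_H − W = 75.07 kJ.
The hot reservoir loses entropy Q_H/T_H = 96.0/627.15 = 0.1531 kJ/K; the cold reservoir gains Q_C/T_C = 75.07/297.15 = 0.2526 kJ/K.
ΔS_univ = −Q_H/T_H + Q_C/T_C = 0.0996 kJ/K (> 0, since η = 0.218 < η_Carnot = 0.526).

ΔS_univ ≈ 0.0996 kJ/K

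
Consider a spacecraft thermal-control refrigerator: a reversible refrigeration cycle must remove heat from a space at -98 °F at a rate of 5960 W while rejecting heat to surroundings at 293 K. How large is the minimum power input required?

T_C = -98 °F → (-98 − 32) × 5/9 = -72.22 °C = 200.93 K.
COP_R = T_C/(T_H − T_C) = 200.93/92.07 = 2.1823.
W = Q_C/COP_R = 5960/2.1823 = 2731 W.

Ẇ_in ≈ 2731 W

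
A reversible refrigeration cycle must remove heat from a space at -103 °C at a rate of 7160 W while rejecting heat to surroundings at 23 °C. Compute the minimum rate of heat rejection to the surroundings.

T_H = 23 °C → 23 + 273.15 = 296.15 K.
T_C = -103 °C → -103 + 273.15 = 170.15 K.
For a reversible cycle Q_H/Q_C = T_H/T_C, so Q_H = Q_C·T_H/T_C = 7160 × 296.15/170.15 = 12500 W.

Q̇_H ≈ 12500 W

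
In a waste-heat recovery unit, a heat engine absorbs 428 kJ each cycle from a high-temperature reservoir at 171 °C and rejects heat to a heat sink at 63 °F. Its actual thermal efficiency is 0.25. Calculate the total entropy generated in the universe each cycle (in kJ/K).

ΔS_univ ≈ 0.142 kJ/K

T_H = 171 °C → 171 + 273.15 = 444.15 K.
T_C = 63 °F → (63 − 32) × 5/9 = 17.22 °C = 290.37 K.
W = η·Q_H = 0.25 × 428 = 107.0 kJ, so Q_C = Q_H − W = 321.0 kJ.
Reservoir entropy changes: ΔS_H = −Q_H/T_H = −428/444.15 = -0.9636 kJ/K and ΔS_C = +Q_C/T_C = 321.0/290.37 = 1.105 kJ/K.
ΔS_univ = −Q_H/T_H + Q_C/T_C = 0.142 kJ/K (> 0, since η = 0.25 < η_Carnot = 0.346).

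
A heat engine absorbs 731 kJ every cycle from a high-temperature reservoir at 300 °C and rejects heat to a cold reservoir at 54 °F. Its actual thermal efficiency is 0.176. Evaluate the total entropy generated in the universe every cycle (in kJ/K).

T_H = 300 °C → 300 + 273.15 = 573.15 K.
T_C = 54 °F → (54 − 32) × 5/9 = 12.22 °C = 285.37 K.
W = η·Q_H = 0.176 × 731 = 128.7 kJ, so Q_C = Q_H − W = 602.3 kJ.
The hot reservoir loses entropy Q_H/T_H = 731/573.15 = 1.275 kJ/K; the cold reservoir gains Q_C/T_C = 602.3/285.37 = 2.111 kJ/K.
ΔS_univ = −Q_H/T_H + Q_C/T_C = 0.835 kJ/K (> 0, since η = 0.176 < η_Carnot = 0.502).

ΔS_univ ≈ 0.835 kJ/K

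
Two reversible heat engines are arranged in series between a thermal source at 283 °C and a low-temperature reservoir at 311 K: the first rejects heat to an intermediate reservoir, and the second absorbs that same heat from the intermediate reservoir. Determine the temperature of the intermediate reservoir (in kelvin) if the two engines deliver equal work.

T_H = 283 °C → 283 + 273.15 = 556.15 K.
For reversible stages Q_m = Q_H·(T_m/T_H). Setting W₁ = Q_H(1 − T_m/T_H) equal to W₂ = Q_m(1 − T_C/T_m) = Q_H·(T_m − T_C)/T_H gives T_H − T_m = T_m − T_C, so T_m = (T_H + T_C)/2 = (556.15 + 311.00)/2 = 433.6 K.

T_m ≈ 433.6 K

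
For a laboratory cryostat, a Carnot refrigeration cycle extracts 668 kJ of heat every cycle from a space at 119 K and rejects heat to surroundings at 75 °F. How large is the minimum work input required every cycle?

W_in ≈ 999 kJ

T_H = 75 °F → (75 − 32) × 5/9 = 23.89 °C = 297.04 K.
The reversible coefficient of performance is COP_R = T_C/(T_H − T_C) = 119.00/178.04 = 0.6684.
W = Q_C/COP_R = 668/0.6684 = 999 kJ.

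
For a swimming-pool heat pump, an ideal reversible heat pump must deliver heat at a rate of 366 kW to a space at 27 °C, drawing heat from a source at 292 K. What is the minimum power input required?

T_H = 27 °C → 27 + 273.15 = 300.15 K.
The Carnot heat-pump COP is COP_HP = T_H/(T_H − T_C) = 300.15/8.15 = 36.8282.
W = Q_H/COP_HP = 366/36.8282 = 9.94 kW.

Ẇ_in ≈ 9.94 kW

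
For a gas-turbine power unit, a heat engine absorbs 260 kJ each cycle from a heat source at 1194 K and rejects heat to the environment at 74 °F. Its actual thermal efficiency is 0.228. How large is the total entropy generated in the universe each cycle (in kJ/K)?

ΔS_univ ≈ 0.459 kJ/K

T_C = 74 °F → (74 − 32) × 5/9 = 23.33 °C = 296.48 K.
W = η·Q_H = 0.228 × 260 = 59.28 kJ, so Q_C = Q_H − W = 200.7 kJ.
Reservoir entropy changes: ΔS_H = −Q_H/T_H = −260/1194.00 = -0.2178 kJ/K and ΔS_C = +Q_C/T_C = 200.7/296.48 = 0.6770 kJ/K.
ΔS_univ = −Q_H/T_H + Q_C/T_C = 0.459 kJ/K (> 0, since η = 0.228 < η_Carnot = 0.752).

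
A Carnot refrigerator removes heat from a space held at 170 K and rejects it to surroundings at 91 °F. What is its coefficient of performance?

COP_R ≈ 1.25

T_H = 91 °F → (91 − 32) × 5/9 = 32.78 °C = 305.93 K.
COP_R = T_C/(T_H − T_C) = 170.00/(305.93 − 170.00) = 1.25.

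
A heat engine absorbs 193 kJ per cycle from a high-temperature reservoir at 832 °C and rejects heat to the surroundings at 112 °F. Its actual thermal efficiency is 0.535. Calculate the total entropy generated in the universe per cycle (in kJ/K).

T_H = 832 °C → 832 + 273.15 = 1105.15 K.
T_C = 112 °F → (112 − 32) × 5/9 = 44.44 °C = 317.59 K.
W = η·Q_H = 0.535 × 193 = 103.3 kJ, so Q_C = Q_H − W = 89.74 kJ.
The hot reservoir loses entropy Q_H/T_H = 193/1105.15 = 0.1746 kJ/K; the cold reservoir gains Q_C/T_C = 89.74/317.59 = 0.2826 kJ/K.
ΔS_univ = −Q_H/T_H + Q_C/T_C = 0.1079 kJ/K (> 0, since η = 0.535 < η_Carnot = 0.713).

ΔS_univ ≈ 0.1079 kJ/K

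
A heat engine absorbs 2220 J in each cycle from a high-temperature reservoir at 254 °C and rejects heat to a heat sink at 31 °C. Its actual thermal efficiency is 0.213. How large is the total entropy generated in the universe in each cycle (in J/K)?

ΔS_univ ≈ 1.533 J/K

T_H = 254 °C → 254 + 273.15 = 527.15 K.
T_C = 31 °C → 31 + 273.15 = 304.15 K.
W = η·Q_H = 0.213 × 2220 = 472.9 J, so Q_C = Q_H − W = 1747 J.
The hot reservoir loses entropy Q_H/T_H = 2220/527.15 = 4.211 J/K; the cold reservoir gains Q_C/T_C = 1747/304.15 = 5.744 J/K.
ΔS_univ = −Q_H/T_H + Q_C/T_C = 1.533 J/K (> 0, since η = 0.213 < η_Carnot = 0.423).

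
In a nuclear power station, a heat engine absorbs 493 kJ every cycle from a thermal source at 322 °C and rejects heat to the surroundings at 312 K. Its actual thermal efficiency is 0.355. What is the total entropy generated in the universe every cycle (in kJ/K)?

ΔS_univ ≈ 0.1908 kJ/K

T_H = 322 °C → 322 + 273.15 = 595.15 K.
W = η·Q_H = 0.355 × 493 = 175.0 kJ, so Q_C = Q_H − W = 318.0 kJ.
The hot reservoir loses entropy Q_H/T_H = 493/595.15 = 0.8284 kJ/K; the cold reservoir gains Q_C/T_C = 318.0/312.00 = 1.019 kJ/K.
ΔS_univ = −Q_H/T_H + Q_C/T_C = 0.1908 kJ/K (> 0, since η = 0.355 < η_Carnot = 0.476).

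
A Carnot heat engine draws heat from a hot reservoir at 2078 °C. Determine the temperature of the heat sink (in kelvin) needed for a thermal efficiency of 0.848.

T_H = 2078 °C → 2078 + 273.15 = 2351.15 K.
From η = 1 − T_C/T_H, T_C = T_H·(1 − η) = 2351.15 × (1 − 0.848) = 357 K.

T_C ≈ 357 K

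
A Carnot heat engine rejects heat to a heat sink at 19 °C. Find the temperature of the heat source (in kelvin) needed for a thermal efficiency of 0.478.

T_H ≈ 560 K

T_C = 19 °C → 19 + 273.15 = 292.15 K.
From η = 1 − T_C/T_H, solving for T_H gives T_H = T_C/(1 − η) = 292.15/(1 − 0.478) = 560 K.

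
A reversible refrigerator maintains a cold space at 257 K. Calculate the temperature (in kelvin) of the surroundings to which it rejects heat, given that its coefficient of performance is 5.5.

COP_R = T_C/(T_H − T_C) ⇒ T_H = T_C·(1 + 1/COP_R) = 257.00 × (1 + 1/5.5) = 303.7 K.

T_H ≈ 303.7 K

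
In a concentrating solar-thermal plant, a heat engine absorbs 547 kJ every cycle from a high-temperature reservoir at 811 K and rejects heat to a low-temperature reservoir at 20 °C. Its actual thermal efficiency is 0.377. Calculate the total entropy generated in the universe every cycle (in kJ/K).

ΔS_univ ≈ 0.4880 kJ/K

T_C = 20 °C → 20 + 273.15 = 293.15 K.
W = η·Q_H = 0.377 × 547 = 206.2 kJ, so Q_C = Q_H − W = 340.8 kJ.
Reservoir entropy changes: ΔS_H = −Q_H/T_H = −547/811.00 = -0.6745 kJ/K and ΔS_C = +Q_C/T_C = 340.8/293.15 = 1.162 kJ/K.
ΔS_univ = −Q_H/T_H + Q_C/T_C = 0.4880 kJ/K (> 0, since η = 0.377 < η_Carnot = 0.639).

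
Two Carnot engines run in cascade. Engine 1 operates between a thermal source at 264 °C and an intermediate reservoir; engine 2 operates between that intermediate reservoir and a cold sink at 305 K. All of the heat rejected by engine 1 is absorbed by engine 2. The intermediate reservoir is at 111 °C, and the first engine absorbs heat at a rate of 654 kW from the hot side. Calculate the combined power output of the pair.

T_H = 264 °C → 264 + 273.15 = 537.15 K.
Two reversible stages in series are equivalent to a single Carnot engine between T_H and T_C, so η_total = 1 − T_C/T_H = 1 − 305.00/537.15 = 0.4322.
W_total = η_total · Q_H = 0.4322 × 654 = 283 kW.

Ẇ_total ≈ 283 kW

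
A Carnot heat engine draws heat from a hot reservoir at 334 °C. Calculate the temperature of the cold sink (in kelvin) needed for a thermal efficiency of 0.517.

T_H = 334 °C → 334 + 273.15 = 607.15 K.
From η = 1 − T_C/T_H, T_C = T_H·(1 − η) = 607.15 × (1 − 0.517) = 293.3 K.

T_C ≈ 293.3 K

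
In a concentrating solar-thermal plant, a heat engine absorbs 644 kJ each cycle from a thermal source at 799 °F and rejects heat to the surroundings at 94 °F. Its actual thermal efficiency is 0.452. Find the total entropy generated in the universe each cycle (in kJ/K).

T_H = 799 °F → (799 − 32) × 5/9 = 426.11 °C = 699.26 K.
T_C = 94 °F → (94 − 32) × 5/9 = 34.44 °C = 307.59 K.
W = η·Q_H = 0.452 × 644 = 291.1 kJ, so Q_C = Q_H − W = 352.9 kJ.
Reservoir entropy changes: ΔS_H = −Q_H/T_H = −644/699.26 = -0.9210 kJ/K and ΔS_C = +Q_C/T_C = 352.9/307.59 = 1.147 kJ/K.
ΔS_univ = −Q_H/T_H + Q_C/T_C = 0.2264 kJ/K (> 0, since η = 0.452 < η_Carnot = 0.560).

ΔS_univ ≈ 0.2264 kJ/K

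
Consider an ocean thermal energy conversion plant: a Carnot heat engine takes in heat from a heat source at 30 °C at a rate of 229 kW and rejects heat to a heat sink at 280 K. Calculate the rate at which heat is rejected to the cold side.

Q̇_C ≈ 212 kW

T_H = 30 °C → 30 + 273.15 = 303.15 K.
Carnot efficiency: η = 1 − T_C/T_H = 1 − 280.00/303.15 = 0.0764.
For a reversible cycle Q_C/Q_H = T_C/T_H, so Q_C = 229 × 280.00/303.15 = 212 kW.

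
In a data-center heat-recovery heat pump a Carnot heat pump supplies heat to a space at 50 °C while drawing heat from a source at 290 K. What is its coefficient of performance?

T_H = 50 °C → 50 + 273.15 = 323.15 K.
The Carnot heat-pump COP is COP_HP = T_H/(T_H − T_C) = 323.15/(323.15 − 290.00) = 9.748.

COP_HP ≈ 9.748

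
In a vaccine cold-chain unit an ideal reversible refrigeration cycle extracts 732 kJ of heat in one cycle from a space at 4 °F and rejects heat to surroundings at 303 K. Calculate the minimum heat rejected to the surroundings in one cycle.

Q_H ≈ 861 kJ

T_C = 4 °F → (4 − 32) × 5/9 = -15.56 °C = 257.59 K.
For a reversible cycle Q_H/Q_C = T_H/T_C, so Q_H = Q_C·T_H/T_C = 732 × 303.00/257.59 = 861 kJ.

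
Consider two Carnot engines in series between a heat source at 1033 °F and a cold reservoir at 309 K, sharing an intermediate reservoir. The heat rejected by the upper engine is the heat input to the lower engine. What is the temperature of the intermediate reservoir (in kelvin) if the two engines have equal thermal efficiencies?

T_m ≈ 506 K

T_H = 1033 °F → (1033 − 32) × 5/9 = 556.11 °C = 829.26 K.
Equal efficiencies require 1 − T_m/T_H = 1 − T_C/T_m, i.e. T_m/T_H = T_C/T_m, so T_m = √(T_H·T_C) = √(829.26 × 309.00) = 506 K.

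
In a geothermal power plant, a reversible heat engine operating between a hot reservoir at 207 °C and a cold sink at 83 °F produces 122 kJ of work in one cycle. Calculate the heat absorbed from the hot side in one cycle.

Q_H ≈ 328 kJ

T_H = 207 °C → 207 + 273.15 = 480.15 K.
T_C = 83 °F → (83 − 32) × 5/9 = 28.33 °C = 301.48 K.
For a reversible engine, η = 1 − T_C/T_H = 1 − 301.48/480.15 = 0.3721.
Q_H = W/η = 122/0.3721 = 328 kJ.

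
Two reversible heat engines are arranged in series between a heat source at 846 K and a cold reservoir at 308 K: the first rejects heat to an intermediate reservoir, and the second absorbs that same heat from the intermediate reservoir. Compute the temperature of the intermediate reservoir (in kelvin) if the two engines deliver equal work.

T_m ≈ 577 K

For reversible stages Q_m = Q_H·(T_m/T_H). Setting W₁ = Q_H(1 − T_m/T_H) equal to W₂ = Q_m(1 − T_C/T_m) = Q_H·(T_m − T_C)/T_H gives T_H − T_m = T_m − T_C, so T_m = (T_H + T_C)/2 = (846.00 + 308.00)/2 = 577 K.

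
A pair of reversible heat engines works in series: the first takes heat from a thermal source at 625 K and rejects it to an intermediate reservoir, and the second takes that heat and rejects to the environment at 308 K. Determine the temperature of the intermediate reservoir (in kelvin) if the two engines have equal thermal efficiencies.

Equal efficiencies require 1 − T_m/T_H = 1 − T_C/T_m, i.e. T_m/T_H = T_C/T_m, so T_m = √(T_H·T_C) = √(625.00 × 308.00) = 439 K.

T_m ≈ 439 K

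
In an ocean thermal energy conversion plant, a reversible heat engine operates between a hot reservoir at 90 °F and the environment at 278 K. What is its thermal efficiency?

T_H = 90 °F → (90 − 32) × 5/9 = 32.22 °C = 305.37 K.
Carnot efficiency: η = 1 − T_C/T_H = 1 − 278.00/305.37 = 0.0896.

η ≈ 0.0896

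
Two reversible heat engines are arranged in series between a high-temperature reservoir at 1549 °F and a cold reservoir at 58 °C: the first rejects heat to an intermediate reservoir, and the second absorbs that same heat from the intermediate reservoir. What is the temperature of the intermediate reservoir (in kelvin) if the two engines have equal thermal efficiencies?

T_H = 1549 °F → (1549 − 32) × 5/9 = 842.78 °C = 1115.93 K.
T_C = 58 °C → 58 + 273.15 = 331.15 K.
Equal efficiencies require 1 − T_m/T_H = 1 − T_C/T_m, i.e. T_m/T_H = T_C/T_m, so T_m = √(T_H·T_C) = √(1115.93 × 331.15) = 608 K.

T_m ≈ 608 K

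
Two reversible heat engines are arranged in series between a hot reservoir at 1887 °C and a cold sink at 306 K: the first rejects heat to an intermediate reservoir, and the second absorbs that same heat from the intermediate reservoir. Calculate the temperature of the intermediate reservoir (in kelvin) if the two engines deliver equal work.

T_H = 1887 °C → 1887 + 273.15 = 2160.15 K.
For reversible stages Q_m = Q_H·(T_m/T_H). Setting W₁ = Q_H(1 − T_m/T_H) equal to W₂ = Q_m(1 − T_C/T_m) = Q_H·(T_m − T_C)/T_H gives T_H − T_m = T_m − T_C, so T_m = (T_H + T_C)/2 = (2160.15 + 306.00)/2 = 1233 K.

T_m ≈ 1233 K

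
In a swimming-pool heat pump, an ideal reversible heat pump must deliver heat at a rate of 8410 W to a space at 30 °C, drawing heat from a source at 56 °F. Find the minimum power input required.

Ẇ_in ≈ 462 W

T_H = 30 °C → 30 + 273.15 = 303.15 K.
T_C = 56 °F → (56 − 32) × 5/9 = 13.33 °C = 286.48 K.
Reversible heating COP: COP_HP = T_H/(T_H − T_C) = 303.15/16.67 = 18.1890.
W = Q_H/COP_HP = 8410/18.1890 = 462 W.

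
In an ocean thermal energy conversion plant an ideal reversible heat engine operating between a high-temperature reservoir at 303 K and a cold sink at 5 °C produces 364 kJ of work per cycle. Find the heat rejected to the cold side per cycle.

T_C = 5 °C → 5 + 273.15 = 278.15 K.
For a reversible engine, η = 1 − T_C/T_H = 1 − 278.15/303.00 = 0.0820.
Since Q_C/Q_H = T_C/T_H and Q_H = W/η, Q_C = W·T_C/(T_H − T_C) = 364 × 278.15/24.85 = 4070 kJ.

Q_C ≈ 4070 kJ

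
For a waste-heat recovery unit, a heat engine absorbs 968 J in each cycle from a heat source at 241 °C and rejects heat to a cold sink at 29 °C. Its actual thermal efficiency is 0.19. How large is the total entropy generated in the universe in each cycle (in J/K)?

ΔS_univ ≈ 0.712 J/K

T_H = 241 °C → 241 + 273.15 = 514.15 K.
T_C = 29 °C → 29 + 273.15 = 302.15 K.
W = η·Q_H = 0.19 × 968 = 183.9 J, so Q_C = Q_H − W = 784.1 J.
The hot reservoir loses entropy Q_H/T_H = 968/514.15 = 1.883 J/K; the cold reservoir gains Q_C/T_C = 784.1/302.15 = 2.595 J/K.
ΔS_univ = −Q_H/T_H + Q_C/T_C = 0.712 J/K (> 0, since η = 0.19 < η_Carnot = 0.412).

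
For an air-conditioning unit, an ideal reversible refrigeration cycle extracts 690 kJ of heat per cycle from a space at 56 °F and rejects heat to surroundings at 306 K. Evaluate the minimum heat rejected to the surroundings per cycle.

T_C = 56 °F → (56 − 32) × 5/9 = 13.33 °C = 286.48 K.
For a reversible cycle Q_H/Q_C = T_H/T_C, so Q_H = Q_C·T_H/T_C = 690 × 306.00/286.48 = 737 kJ.

Q_H ≈ 737 kJ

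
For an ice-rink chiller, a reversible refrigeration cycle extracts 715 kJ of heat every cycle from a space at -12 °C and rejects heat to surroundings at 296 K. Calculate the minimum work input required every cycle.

W_in ≈ 95.4 kJ

T_C = -12 °C → -12 + 273.15 = 261.15 K.
COP_R = T_C/(T_H − T_C) = 261.15/34.85 = 7.4935.
W = Q_C/COP_R = 715/7.4935 = 95.4 kJ.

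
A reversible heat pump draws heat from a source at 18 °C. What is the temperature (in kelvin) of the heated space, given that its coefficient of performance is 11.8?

T_C = 18 °C → 18 + 273.15 = 291.15 K.
COP_HP = T_H/(T_H − T_C) ⇒ T_H = T_C·COP_HP/(COP_HP − 1) = 291.15 × 11.8/(11.8 − 1) = 318 K.

T_H ≈ 318 K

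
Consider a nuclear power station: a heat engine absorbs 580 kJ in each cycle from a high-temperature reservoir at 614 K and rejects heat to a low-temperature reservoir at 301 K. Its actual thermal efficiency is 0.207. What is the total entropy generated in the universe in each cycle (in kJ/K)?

ΔS_univ ≈ 0.583 kJ/K

W = η·Q_H = 0.207 × 580 = 120.1 kJ, so Q_C = Q_H − W = 459.9 kJ.
Entropy balance on the reservoirs: −Q_H/T_H = -0.9446 kJ/K, +Q_C/T_C = 1.528 kJ/K.
ΔS_univ = −Q_H/T_H + Q_C/T_C = 0.583 kJ/K (> 0, since η = 0.207 < η_Carnot = 0.510).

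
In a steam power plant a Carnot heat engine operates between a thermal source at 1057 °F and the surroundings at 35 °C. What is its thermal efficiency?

η ≈ 0.634

T_H = 1057 °F → (1057 − 32) × 5/9 = 569.44 °C = 842.59 K.
T_C = 35 °C → 35 + 273.15 = 308.15 K.
Since the cycle is reversible, η = 1 − T_C/T_H = 1 − 308.15/842.59 = 0.634.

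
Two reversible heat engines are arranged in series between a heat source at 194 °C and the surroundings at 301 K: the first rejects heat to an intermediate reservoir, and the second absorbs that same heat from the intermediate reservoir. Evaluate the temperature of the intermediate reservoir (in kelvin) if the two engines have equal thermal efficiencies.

T_m ≈ 375.0 K

T_H = 194 °C → 194 + 273.15 = 467.15 K.
Equal efficiencies require 1 − T_m/T_H = 1 − T_C/T_m, i.e. T_m/T_H = T_C/T_m, so T_m = √(T_H·T_C) = √(467.15 × 301.00) = 375.0 K.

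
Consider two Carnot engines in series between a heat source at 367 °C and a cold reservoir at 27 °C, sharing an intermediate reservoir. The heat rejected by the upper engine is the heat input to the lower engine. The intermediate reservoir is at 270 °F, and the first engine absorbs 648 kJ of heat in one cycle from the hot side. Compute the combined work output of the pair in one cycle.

W_total ≈ 344 kJ

T_H = 367 °C → 367 + 273.15 = 640.15 K.
T_C = 27 °C → 27 + 273.15 = 300.15 K.
Two reversible stages in series are equivalent to a single Carnot engine between T_H and T_C, so η_total = 1 − T_C/T_H = 1 − 300.15/640.15 = 0.5311.
W_total = η_total · Q_H = 0.5311 × 648 = 344 kJ.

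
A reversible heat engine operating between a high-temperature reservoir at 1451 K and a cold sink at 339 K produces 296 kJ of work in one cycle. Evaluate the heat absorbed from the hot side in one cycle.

Q_H ≈ 386 kJ

Since the cycle is reversible, η = 1 − T_C/T_H = 1 − 339.00/1451.00 = 0.7664.
Q_H = W/η = 296/0.7664 = 386 kJ.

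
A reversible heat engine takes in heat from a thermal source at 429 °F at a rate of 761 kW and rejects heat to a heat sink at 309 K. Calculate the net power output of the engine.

T_H = 429 °F → (429 − 32) × 5/9 = 220.56 °C = 493.71 K.
The Carnot efficiency is η = 1 − T_C/T_H = 1 − 309.00/493.71 = 0.3741.
W = η·Q_H = 0.3741 × 761 = 284.7 kW.

Ẇ ≈ 284.7 kW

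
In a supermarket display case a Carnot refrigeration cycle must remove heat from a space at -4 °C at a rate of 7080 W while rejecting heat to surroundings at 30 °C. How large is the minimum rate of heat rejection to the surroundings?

Q̇_H ≈ 7974 W

T_H = 30 °C → 30 + 273.15 = 303.15 K.
T_C = -4 °C → -4 + 273.15 = 269.15 K.
For a reversible cycle Q_H/Q_C = T_H/T_C, so Q_H = Q_C·T_H/T_C = 7080 × 303.15/269.15 = 7974 W.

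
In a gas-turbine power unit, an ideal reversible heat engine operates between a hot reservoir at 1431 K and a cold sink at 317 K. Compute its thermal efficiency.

η ≈ 0.778

For a reversible engine, η = 1 − T_C/T_H = 1 − 317.00/1431.00 = 0.778.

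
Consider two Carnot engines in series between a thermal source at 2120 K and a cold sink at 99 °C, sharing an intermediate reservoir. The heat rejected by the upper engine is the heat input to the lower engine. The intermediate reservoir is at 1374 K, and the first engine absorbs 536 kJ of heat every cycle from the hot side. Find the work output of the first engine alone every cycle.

W₁ ≈ 188.6 kJ

T_C = 99 °C → 99 + 273.15 = 372.15 K.
First-stage efficiency η₁ = 1 − T_m/T_H = 1 − 1374.00/2120.00 = 0.3519.
W₁ = η₁·Q_H = 0.3519 × 536 = 188.6 kJ.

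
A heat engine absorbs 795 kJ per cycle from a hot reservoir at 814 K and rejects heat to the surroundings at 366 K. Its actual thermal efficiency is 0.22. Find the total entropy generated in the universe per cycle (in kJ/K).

ΔS_univ ≈ 0.718 kJ/K

W = η·Q_H = 0.22 × 795 = 174.9 kJ, so Q_C = Q_H − W = 620.1 kJ.
Reservoir entropy changes: ΔS_H = −Q_H/T_H = −795/814.00 = -0.9767 kJ/K and ΔS_C = +Q_C/T_C = 620.1/366.00 = 1.694 kJ/K.
ΔS_univ = −Q_H/T_H + Q_C/T_C = 0.718 kJ/K (> 0, since η = 0.22 < η_Carnot = 0.550).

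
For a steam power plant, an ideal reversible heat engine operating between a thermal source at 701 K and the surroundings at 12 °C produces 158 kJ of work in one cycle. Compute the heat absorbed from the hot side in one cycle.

Q_H ≈ 266 kJ

T_C = 12 °C → 12 + 273.15 = 285.15 K.
Carnot efficiency: η = 1 − T_C/T_H = 1 − 285.15/701.00 = 0.5932.
Q_H = W/η = 158/0.5932 = 266 kJ.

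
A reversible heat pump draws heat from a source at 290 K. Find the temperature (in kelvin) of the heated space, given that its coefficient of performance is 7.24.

T_H ≈ 336 K

COP_HP = T_H/(T_H − T_C) ⇒ T_H = T_C·COP_HP/(COP_HP − 1) = 290.00 × 7.24/(7.24 − 1) = 336 K.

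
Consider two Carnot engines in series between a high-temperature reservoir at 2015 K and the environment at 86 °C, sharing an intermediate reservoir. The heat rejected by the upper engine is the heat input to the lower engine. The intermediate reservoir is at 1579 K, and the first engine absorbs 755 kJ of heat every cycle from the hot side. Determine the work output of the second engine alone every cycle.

T_C = 86 °C → 86 + 273.15 = 359.15 K.
Heat entering the second stage: Q_m = Q_H·(T_m/T_H) = 755 × 1579.00/2015.00 = 592 kJ.
Second-stage efficiency η₂ = 1 − T_C/T_m = 1 − 359.15/1579.00 = 0.7725, so W₂ = η₂·Q_m = 457 kJ.

W₂ ≈ 457 kJ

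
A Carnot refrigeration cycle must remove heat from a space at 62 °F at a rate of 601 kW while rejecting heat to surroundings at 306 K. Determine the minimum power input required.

T_C = 62 °F → (62 − 32) × 5/9 = 16.67 °C = 289.82 K.
For a reversible refrigerator, COP_R = T_C/(T_H − T_C) = 289.82/16.18 = 17.9083.
W = Q_C/COP_R = 601/17.9083 = 33.56 kW.

Ẇ_in ≈ 33.56 kW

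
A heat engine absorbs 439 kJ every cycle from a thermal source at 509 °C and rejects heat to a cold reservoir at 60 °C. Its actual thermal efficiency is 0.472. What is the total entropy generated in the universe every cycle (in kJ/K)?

T_H = 509 °C → 509 + 273.15 = 782.15 K.
T_C = 60 °C → 60 + 273.15 = 333.15 K.
W = η·Q_H = 0.472 × 439 = 207.2 kJ, so Q_C = Q_H − W = 231.8 kJ.
The hot reservoir loses entropy Q_H/T_H = 439/782.15 = 0.5613 kJ/K; the cold reservoir gains Q_C/T_C = 231.8/333.15 = 0.6958 kJ/K.
ΔS_univ = −Q_H/T_H + Q_C/T_C = 0.134 kJ/K (> 0, since η = 0.472 < η_Carnot = 0.574).

ΔS_univ ≈ 0.134 kJ/K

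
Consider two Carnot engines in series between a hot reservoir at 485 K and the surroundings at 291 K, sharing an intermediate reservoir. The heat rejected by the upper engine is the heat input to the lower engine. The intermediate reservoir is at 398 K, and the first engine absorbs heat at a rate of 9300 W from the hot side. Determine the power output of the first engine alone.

Ẇ₁ ≈ 1670 W

First-stage efficiency η₁ = 1 − T_m/T_H = 1 − 398.00/485.00 = 0.1794.
W₁ = η₁·Q_H = 0.1794 × 9300 = 1670 W.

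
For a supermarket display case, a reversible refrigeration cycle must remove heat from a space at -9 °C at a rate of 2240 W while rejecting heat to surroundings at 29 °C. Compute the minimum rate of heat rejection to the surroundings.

Q̇_H ≈ 2560 W

T_H = 29 °C → 29 + 273.15 = 302.15 K.
T_C = -9 °C → -9 + 273.15 = 264.15 K.
For a reversible cycle Q_H/Q_C = T_H/T_C, so Q_H = Q_C·T_H/T_C = 2240 × 302.15/264.15 = 2560 W.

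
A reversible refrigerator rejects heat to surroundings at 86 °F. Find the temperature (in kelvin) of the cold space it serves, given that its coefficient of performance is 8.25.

T_C ≈ 270 K

T_H = 86 °F → (86 − 32) × 5/9 = 30.00 °C = 303.15 K.
COP_R = T_C/(T_H − T_C) ⇒ T_C = T_H·COP_R/(1 + COP_R) = 303.15 × 8.25/(1 + 8.25) = 270 K.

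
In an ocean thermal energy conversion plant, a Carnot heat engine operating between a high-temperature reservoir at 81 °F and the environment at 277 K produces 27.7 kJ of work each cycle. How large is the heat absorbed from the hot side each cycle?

T_H = 81 °F → (81 − 32) × 5/9 = 27.22 °C = 300.37 K.
For a reversible engine, η = 1 − T_C/T_H = 1 − 277.00/300.37 = 0.0778.
Q_H = W/η = 27.7/0.0778 = 356 kJ.

Q_H ≈ 356 kJ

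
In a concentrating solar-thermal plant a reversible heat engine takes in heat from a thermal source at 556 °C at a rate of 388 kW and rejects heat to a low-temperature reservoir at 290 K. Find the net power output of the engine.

T_H = 556 °C → 556 + 273.15 = 829.15 K.
Carnot efficiency: η = 1 − T_C/T_H = 1 − 290.00/829.15 = 0.6502.
W = η·Q_H = 0.6502 × 388 = 252 kW.

Ẇ ≈ 252 kW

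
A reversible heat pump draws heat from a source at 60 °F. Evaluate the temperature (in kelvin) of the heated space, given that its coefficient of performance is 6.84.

T_H ≈ 338.1 K

T_C = 60 °F → (60 − 32) × 5/9 = 15.56 °C = 288.71 K.
COP_HP = T_H/(T_H − T_C) ⇒ T_H = T_C·COP_HP/(COP_HP − 1) = 288.71 × 6.84/(6.84 − 1) = 338.1 K.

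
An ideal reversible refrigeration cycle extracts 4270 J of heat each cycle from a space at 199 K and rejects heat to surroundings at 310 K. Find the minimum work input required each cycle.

W_in ≈ 2380 J

COP_R = T_C/(T_H − T_C) = 199.00/111.00 = 1.7928.
W = Q_C/COP_R = 4270/1.7928 = 2380 J.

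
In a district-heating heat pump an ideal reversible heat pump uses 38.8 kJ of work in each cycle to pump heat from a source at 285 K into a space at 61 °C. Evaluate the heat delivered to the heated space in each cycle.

Q_H ≈ 263.8 kJ

T_H = 61 °C → 61 + 273.15 = 334.15 K.
COP_HP = T_H/(T_H − T_C) = 334.15/49.15 = 6.7986.
Q_H = COP_HP · W = 6.7986 × 38.8 = 263.8 kJ.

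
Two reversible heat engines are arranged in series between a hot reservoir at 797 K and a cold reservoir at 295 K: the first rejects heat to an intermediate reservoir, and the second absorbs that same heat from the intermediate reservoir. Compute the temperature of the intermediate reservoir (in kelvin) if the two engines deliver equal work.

T_m ≈ 546 K

For reversible stages Q_m = Q_H·(T_m/T_H). Setting W₁ = Q_H(1 − T_m/T_H) equal to W₂ = Q_m(1 − T_C/T_m) = Q_H·(T_m − T_C)/T_H gives T_H − T_m = T_m − T_C, so T_m = (T_H + T_C)/2 = (797.00 + 295.00)/2 = 546 K.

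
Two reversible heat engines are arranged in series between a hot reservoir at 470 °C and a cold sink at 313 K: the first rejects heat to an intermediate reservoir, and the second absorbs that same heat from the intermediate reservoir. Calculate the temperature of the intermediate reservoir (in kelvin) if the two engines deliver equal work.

T_H = 470 °C → 470 + 273.15 = 743.15 K.
For reversible stages Q_m = Q_H·(T_m/T_H). Setting W₁ = Q_H(1 − T_m/T_H) equal to W₂ = Q_m(1 − T_C/T_m) = Q_H·(T_m − T_C)/T_H gives T_H − T_m = T_m − T_C, so T_m = (T_H + T_C)/2 = (743.15 + 313.00)/2 = 528.1 K.

T_m ≈ 528.1 K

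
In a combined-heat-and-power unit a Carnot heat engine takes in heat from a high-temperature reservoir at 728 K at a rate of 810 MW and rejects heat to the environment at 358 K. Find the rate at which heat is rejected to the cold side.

The Carnot efficiency is η = 1 − T_C/T_H = 1 − 358.00/728.00 = 0.5082.
For a reversible cycle Q_C/Q_H = T_C/T_H, so Q_C = 810 × 358.00/728.00 = 398.3 MW.

Q̇_C ≈ 398.3 MW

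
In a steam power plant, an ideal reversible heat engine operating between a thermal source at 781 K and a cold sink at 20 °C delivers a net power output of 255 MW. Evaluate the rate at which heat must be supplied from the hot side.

T_C = 20 °C → 20 + 273.15 = 293.15 K.
The Carnot efficiency is η = 1 − T_C/T_H = 1 − 293.15/781.00 = 0.6246.
Q_H = W/η = 255/0.6246 = 408 MW.

Q̇_H ≈ 408 MW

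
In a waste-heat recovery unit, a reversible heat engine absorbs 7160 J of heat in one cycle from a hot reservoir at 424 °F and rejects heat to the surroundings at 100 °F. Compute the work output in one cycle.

W ≈ 2625 J

T_H = 424 °F → (424 − 32) × 5/9 = 217.78 °C = 490.93 K.
T_C = 100 °F → (100 − 32) × 5/9 = 37.78 °C = 310.93 K.
η_rev = 1 − T_C/T_H = 1 − 310.93/490.93 = 0.3667.
W = η·Q_H = 0.3667 × 7160 = 2625 J.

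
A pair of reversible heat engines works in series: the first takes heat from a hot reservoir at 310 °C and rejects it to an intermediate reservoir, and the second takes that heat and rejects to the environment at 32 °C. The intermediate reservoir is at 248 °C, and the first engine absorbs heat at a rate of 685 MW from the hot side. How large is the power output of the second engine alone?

T_H = 310 °C → 310 + 273.15 = 583.15 K.
T_C = 32 °C → 32 + 273.15 = 305.15 K.
T_m = 248 °C → 248 + 273.15 = 521.15 K.
Heat entering the second stage: Q_m = Q_H·(T_m/T_H) = 685 × 521.15/583.15 = 612 MW.
Second-stage efficiency η₂ = 1 − T_C/T_m = 1 − 305.15/521.15 = 0.4145, so W₂ = η₂·Q_m = 254 MW.

Ẇ₂ ≈ 254 MW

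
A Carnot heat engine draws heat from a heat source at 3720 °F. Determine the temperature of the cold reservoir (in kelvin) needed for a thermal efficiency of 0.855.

T_H = 3720 °F → (3720 − 32) × 5/9 = 2048.89 °C = 2322.04 K.
From η = 1 − T_C/T_H, T_C = T_H·(1 − η) = 2322.04 × (1 − 0.855) = 337 K.

T_C ≈ 337 K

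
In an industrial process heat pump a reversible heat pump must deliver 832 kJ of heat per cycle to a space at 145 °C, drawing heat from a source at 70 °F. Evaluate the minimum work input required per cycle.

T_H = 145 °C → 145 + 273.15 = 418.15 K.
T_C = 70 °F → (70 − 32) × 5/9 = 21.11 °C = 294.26 K.
COP_HP = T_H/(T_H − T_C) = 418.15/123.89 = 3.3752.
W = Q_H/COP_HP = 832/3.3752 = 247 kJ.

W_in ≈ 247 kJ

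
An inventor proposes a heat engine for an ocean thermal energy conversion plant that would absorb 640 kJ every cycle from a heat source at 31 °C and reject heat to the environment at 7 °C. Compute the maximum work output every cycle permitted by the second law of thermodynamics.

W_max ≈ 50.50 kJ

T_H = 31 °C → 31 + 273.15 = 304.15 K.
T_C = 7 °C → 7 + 273.15 = 280.15 K.
The second-law ceiling is the Carnot efficiency, η_max = 1 − T_C/T_H = 1 − 280.15/304.15 = 0.0789.
W_max = η_max · Q_H = 0.0789 × 640 = 50.50 kJ.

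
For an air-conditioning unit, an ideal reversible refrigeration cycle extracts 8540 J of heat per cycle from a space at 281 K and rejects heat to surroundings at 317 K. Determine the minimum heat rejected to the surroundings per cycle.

For a reversible cycle Q_H/Q_C = T_H/T_C, so Q_H = Q_C·T_H/T_C = 8540 × 317.00/281.00 = 9630 J.

Q_H ≈ 9630 J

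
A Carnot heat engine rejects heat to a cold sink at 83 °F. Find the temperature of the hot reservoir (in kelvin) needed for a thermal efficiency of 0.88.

T_H ≈ 2510 K

T_C = 83 °F → (83 − 32) × 5/9 = 28.33 °C = 301.48 K.
From η = 1 − T_C/T_H, solving for T_H gives T_H = T_C/(1 − η) = 301.48/(1 − 0.88) = 2510 K.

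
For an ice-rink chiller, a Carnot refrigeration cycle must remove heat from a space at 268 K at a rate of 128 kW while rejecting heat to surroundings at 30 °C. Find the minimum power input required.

Ẇ_in ≈ 16.79 kW

T_H = 30 °C → 30 + 273.15 = 303.15 K.
Carnot COP: COP_R = T_C/(T_H − T_C) = 268.00/35.15 = 7.6245.
W = Q_C/COP_R = 128/7.6245 = 16.79 kW.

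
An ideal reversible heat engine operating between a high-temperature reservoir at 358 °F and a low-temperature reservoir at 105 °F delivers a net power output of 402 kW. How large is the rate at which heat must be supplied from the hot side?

T_H = 358 °F → (358 − 32) × 5/9 = 181.11 °C = 454.26 K.
T_C = 105 °F → (105 − 32) × 5/9 = 40.56 °C = 313.71 K.
Carnot efficiency: η = 1 − T_C/T_H = 1 − 313.71/454.26 = 0.3094.
Q_H = W/η = 402/0.3094 = 1299 kW.

Q̇_H ≈ 1299 kW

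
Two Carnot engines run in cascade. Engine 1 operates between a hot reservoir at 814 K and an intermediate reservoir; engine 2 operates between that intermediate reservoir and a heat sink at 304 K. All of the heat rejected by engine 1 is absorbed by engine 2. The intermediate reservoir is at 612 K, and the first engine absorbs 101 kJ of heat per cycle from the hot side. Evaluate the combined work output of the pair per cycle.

Two reversible stages in series are equivalent to a single Carnot engine between T_H and T_C, so η_total = 1 − T_C/T_H = 1 − 304.00/814.00 = 0.6265.
W_total = η_total · Q_H = 0.6265 × 101 = 63.3 kJ.

W_total ≈ 63.3 kJ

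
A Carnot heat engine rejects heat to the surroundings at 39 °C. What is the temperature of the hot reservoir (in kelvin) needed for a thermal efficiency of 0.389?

T_H ≈ 511 K

T_C = 39 °C → 39 + 273.15 = 312.15 K.
From η = 1 − T_C/T_H, solving for T_H gives T_H = T_C/(1 − η) = 312.15/(1 − 0.389) = 511 K.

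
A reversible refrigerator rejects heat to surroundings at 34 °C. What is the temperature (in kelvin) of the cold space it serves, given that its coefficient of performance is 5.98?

T_H = 34 °C → 34 + 273.15 = 307.15 K.
COP_R = T_C/(T_H − T_C) ⇒ T_C = T_H·COP_R/(1 + COP_R) = 307.15 × 5.98/(1 + 5.98) = 263 K.

T_C ≈ 263 K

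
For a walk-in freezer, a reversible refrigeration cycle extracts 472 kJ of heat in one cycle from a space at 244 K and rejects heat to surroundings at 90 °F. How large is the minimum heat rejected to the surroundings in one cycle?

T_H = 90 °F → (90 − 32) × 5/9 = 32.22 °C = 305.37 K.
For a reversible cycle Q_H/Q_C = T_H/T_C, so Q_H = Q_C·T_H/T_C = 472 × 305.37/244.00 = 590.7 kJ.

Q_H ≈ 590.7 kJ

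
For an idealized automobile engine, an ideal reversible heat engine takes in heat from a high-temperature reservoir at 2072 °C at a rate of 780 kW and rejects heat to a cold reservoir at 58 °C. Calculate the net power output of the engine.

Ẇ ≈ 670 kW

T_H = 2072 °C → 2072 + 273.15 = 2345.15 K.
T_C = 58 °C → 58 + 273.15 = 331.15 K.
Since the cycle is reversible, η = 1 − T_C/T_H = 1 − 331.15/2345.15 = 0.8588.
W = η·Q_H = 0.8588 × 780 = 670 kW.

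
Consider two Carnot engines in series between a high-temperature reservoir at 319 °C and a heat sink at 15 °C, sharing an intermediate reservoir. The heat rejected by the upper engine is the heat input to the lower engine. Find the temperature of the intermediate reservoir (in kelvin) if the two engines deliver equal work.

T_H = 319 °C → 319 + 273.15 = 592.15 K.
T_C = 15 °C → 15 + 273.15 = 288.15 K.
For reversible stages Q_m = Q_H·(T_m/T_H). Setting W₁ = Q_H(1 − T_m/T_H) equal to W₂ = Q_m(1 − T_C/T_m) = Q_H·(T_m − T_C)/T_H gives T_H − T_m = T_m − T_C, so T_m = (T_H + T_C)/2 = (592.15 + 288.15)/2 = 440 K.

T_m ≈ 440 K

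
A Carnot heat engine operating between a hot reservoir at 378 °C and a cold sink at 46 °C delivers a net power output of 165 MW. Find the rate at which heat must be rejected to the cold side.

T_H = 378 °C → 378 + 273.15 = 651.15 K.
T_C = 46 °C → 46 + 273.15 = 319.15 K.
The Carnot efficiency is η = 1 − T_C/T_H = 1 − 319.15/651.15 = 0.5099.
Since Q_C/Q_H = T_C/T_H and Q_H = W/η, Q_C = W·T_C/(T_H − T_C) = 165 × 319.15/332.00 = 159 MW.

Q̇_C ≈ 159 MW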